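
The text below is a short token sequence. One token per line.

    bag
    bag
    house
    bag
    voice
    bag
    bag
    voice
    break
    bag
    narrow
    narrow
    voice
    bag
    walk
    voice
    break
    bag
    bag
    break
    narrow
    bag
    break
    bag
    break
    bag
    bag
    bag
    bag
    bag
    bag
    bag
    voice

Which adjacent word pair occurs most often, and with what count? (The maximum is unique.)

Bigram frequencies (highest first):
  bag bag: 9
  break bag: 4
  bag voice: 3
  bag break: 3
  voice bag: 2
  voice break: 2
  … (9 more, each ≤ 1)

"bag bag", 9 times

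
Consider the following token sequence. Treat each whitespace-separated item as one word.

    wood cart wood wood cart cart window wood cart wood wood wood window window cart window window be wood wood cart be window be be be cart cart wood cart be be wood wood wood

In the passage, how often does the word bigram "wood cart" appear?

5

Scanning the 34 overlapping bigram windows for "wood cart":
  position 1–2: wood cart
  position 4–5: wood cart
  position 8–9: wood cart
  position 20–21: wood cart
  position 29–30: wood cart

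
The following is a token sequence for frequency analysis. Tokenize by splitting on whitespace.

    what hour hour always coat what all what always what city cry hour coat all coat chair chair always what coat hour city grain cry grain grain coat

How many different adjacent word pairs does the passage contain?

28 tokens → 27 bigram windows in total.
Repeated bigrams (each contributes count−1 duplicates):
  always what: 2
1 duplicate windows → 27 − 1 = 26 distinct.

26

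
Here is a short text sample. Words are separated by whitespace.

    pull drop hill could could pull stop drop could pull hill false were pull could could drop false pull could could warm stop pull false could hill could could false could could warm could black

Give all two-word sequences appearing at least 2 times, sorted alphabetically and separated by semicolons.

Bigram counts meeting the condition (at least 2 times):
  could could: 5
  could pull: 2
  could warm: 2
  false could: 2
  hill could: 2
  pull could: 2

could could; could pull; could warm; false could; hill could; pull could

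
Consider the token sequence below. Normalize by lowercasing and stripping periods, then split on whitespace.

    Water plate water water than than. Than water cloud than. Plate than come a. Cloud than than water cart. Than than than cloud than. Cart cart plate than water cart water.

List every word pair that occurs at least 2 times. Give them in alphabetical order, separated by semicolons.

Bigram counts meeting the condition (at least 2 times):
  cloud than: 3
  plate than: 2
  than than: 5
  than water: 3
  water cart: 2

cloud than; plate than; than than; than water; water cart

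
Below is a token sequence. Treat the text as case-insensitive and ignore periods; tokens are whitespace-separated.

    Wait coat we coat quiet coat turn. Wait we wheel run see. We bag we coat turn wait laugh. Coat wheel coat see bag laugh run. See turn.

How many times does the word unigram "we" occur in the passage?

4

Scanning the 28 tokens for "we":
  position 3: we
  position 9: we
  position 13: we
  position 15: we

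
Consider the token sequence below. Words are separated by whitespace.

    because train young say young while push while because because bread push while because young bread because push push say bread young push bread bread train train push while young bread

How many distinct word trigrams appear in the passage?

28

31 tokens → 29 trigram windows in total.
Repeated trigrams (each contributes count−1 duplicates):
  push while because: 2
1 duplicate windows → 29 − 1 = 28 distinct.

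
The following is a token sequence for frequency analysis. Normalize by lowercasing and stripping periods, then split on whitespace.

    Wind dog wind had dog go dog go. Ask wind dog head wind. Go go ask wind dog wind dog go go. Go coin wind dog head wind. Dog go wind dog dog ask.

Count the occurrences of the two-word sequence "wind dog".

7

Scanning the 33 overlapping bigram windows for "wind dog":
  position 1–2: wind dog
  position 10–11: wind dog
  position 17–18: wind dog
  position 19–20: wind dog
  position 25–26: wind dog
  position 28–29: wind dog
  position 31–32: wind dog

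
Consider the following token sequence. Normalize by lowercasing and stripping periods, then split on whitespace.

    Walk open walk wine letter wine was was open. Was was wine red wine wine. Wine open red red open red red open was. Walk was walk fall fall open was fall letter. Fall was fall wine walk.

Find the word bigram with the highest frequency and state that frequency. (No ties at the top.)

Bigram frequencies (highest first):
  open was: 3
  was was: 2
  wine wine: 2
  open red: 2
  red red: 2
  red open: 2
  … (22 more, each ≤ 2)

"open was", 3 times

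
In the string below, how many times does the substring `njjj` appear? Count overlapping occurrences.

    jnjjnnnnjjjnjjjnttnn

Sliding a length-4 window over the 20 characters (17 positions):
  position 8–11: njjj
  position 12–15: njjj

2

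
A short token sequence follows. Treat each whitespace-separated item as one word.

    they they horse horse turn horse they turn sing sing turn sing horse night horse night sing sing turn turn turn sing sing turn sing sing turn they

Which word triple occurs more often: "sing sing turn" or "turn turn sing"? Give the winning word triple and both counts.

"sing sing turn": 4 occurrences
"turn turn sing": 1 occurrence

"sing sing turn" (4 vs 1)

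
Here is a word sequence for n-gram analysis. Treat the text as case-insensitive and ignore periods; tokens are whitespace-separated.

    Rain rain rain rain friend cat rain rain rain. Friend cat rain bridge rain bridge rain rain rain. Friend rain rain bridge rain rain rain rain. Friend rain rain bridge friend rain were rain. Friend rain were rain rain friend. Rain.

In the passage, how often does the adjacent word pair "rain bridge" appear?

Scanning the 40 overlapping bigram windows for "rain bridge":
  position 12–13: rain bridge
  position 14–15: rain bridge
  position 21–22: rain bridge
  position 29–30: rain bridge

4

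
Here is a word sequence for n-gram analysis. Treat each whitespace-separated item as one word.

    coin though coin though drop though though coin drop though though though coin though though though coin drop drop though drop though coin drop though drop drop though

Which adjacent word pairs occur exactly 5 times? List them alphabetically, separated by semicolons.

though coin; though though

Bigram counts meeting the condition (exactly 5 times):
  though coin: 5
  though though: 5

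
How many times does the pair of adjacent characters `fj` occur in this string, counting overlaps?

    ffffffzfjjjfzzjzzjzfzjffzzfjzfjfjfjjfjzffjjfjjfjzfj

Sliding a length-2 window over the 51 characters (50 positions):
  position 8–9: fj
  position 27–28: fj
  position 30–31: fj
  position 32–33: fj
  position 34–35: fj
  position 37–38: fj
  position 41–42: fj
  position 44–45: fj
  position 47–48: fj
  position 50–51: fj

10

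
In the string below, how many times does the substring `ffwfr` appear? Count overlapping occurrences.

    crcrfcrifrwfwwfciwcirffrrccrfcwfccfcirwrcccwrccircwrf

0

Sliding a length-5 window over the 53 characters (49 positions):
  (no match at any position)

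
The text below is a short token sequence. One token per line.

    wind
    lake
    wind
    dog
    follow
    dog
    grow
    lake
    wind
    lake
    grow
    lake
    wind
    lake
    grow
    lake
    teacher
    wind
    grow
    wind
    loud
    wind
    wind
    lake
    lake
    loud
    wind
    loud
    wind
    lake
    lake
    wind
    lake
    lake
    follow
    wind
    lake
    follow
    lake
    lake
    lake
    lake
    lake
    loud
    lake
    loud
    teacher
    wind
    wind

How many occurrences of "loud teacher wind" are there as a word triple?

1

Scanning the 47 overlapping trigram windows for "loud teacher wind":
  position 46–48: loud teacher wind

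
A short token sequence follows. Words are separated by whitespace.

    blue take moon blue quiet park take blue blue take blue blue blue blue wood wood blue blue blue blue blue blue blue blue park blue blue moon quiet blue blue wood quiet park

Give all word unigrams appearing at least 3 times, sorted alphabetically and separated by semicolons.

blue; park; quiet; take; wood

Unigram counts meeting the condition (at least 3 times):
  blue: 20
  park: 3
  quiet: 3
  take: 3
  wood: 3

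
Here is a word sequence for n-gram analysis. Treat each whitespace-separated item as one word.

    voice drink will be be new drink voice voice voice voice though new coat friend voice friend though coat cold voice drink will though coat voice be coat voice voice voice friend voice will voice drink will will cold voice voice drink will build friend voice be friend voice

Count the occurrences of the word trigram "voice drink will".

Scanning the 47 overlapping trigram windows for "voice drink will":
  position 1–3: voice drink will
  position 21–23: voice drink will
  position 35–37: voice drink will
  position 41–43: voice drink will

4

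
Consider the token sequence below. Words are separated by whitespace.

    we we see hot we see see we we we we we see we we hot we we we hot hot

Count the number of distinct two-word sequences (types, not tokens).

21 tokens → 20 bigram windows in total.
Repeated bigrams (each contributes count−1 duplicates):
  we we: 8
  we see: 3
  hot we: 2
  see we: 2
  we hot: 2
12 duplicate windows → 20 − 12 = 8 distinct.

8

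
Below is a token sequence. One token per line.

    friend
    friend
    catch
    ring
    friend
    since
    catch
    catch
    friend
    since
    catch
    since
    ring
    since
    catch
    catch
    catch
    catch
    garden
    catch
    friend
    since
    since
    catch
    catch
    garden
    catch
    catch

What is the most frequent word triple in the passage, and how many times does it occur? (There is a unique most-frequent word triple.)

"since catch catch", 3 times

Trigram frequencies (highest first):
  since catch catch: 3
  friend since catch: 2
  catch friend since: 2
  catch catch catch: 2
  catch catch garden: 2
  catch garden catch: 2
  … (13 more, each ≤ 1)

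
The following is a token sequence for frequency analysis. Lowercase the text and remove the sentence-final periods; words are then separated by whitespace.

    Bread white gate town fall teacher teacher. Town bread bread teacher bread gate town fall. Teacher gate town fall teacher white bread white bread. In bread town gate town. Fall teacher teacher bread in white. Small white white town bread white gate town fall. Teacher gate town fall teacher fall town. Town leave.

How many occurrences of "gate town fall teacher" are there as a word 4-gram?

Scanning the 50 overlapping 4-gram windows for "gate town fall teacher":
  position 3–6: gate town fall teacher
  position 13–16: gate town fall teacher
  position 17–20: gate town fall teacher
  position 28–31: gate town fall teacher
  position 42–45: gate town fall teacher
  position 46–49: gate town fall teacher

6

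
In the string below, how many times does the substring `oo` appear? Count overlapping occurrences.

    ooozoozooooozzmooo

9

Sliding a length-2 window over the 18 characters (17 positions):
  position 1–2: oo
  position 2–3: oo
  position 5–6: oo
  position 8–9: oo
  position 9–10: oo
  position 10–11: oo
  position 11–12: oo
  position 16–17: oo
  position 17–18: oo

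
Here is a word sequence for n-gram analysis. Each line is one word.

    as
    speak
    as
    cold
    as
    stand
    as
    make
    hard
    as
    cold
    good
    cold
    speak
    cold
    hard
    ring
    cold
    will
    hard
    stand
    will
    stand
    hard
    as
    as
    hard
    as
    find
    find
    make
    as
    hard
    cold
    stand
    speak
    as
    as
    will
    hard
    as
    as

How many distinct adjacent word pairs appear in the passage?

42 tokens → 41 bigram windows in total.
Repeated bigrams (each contributes count−1 duplicates):
  hard as: 4
  as as: 3
  as cold: 2
  as hard: 2
  speak as: 2
  will hard: 2
9 duplicate windows → 41 − 9 = 32 distinct.

32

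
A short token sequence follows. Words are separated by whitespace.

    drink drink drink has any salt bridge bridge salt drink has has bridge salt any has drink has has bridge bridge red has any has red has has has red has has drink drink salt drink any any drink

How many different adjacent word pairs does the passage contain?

39 tokens → 38 bigram windows in total.
Repeated bigrams (each contributes count−1 duplicates):
  has has: 5
  drink drink: 3
  drink has: 3
  red has: 3
  any has: 2
  bridge bridge: 2
  bridge salt: 2
  has any: 2
  … (4 more repeated)
18 duplicate windows → 38 − 18 = 20 distinct.

20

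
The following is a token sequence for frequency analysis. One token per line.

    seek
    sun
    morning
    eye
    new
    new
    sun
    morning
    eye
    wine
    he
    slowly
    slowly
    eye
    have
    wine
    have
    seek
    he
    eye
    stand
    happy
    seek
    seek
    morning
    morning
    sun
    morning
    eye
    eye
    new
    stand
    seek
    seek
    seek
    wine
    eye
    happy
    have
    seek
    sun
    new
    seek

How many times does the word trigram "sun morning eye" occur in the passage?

3

Scanning the 41 overlapping trigram windows for "sun morning eye":
  position 2–4: sun morning eye
  position 7–9: sun morning eye
  position 27–29: sun morning eye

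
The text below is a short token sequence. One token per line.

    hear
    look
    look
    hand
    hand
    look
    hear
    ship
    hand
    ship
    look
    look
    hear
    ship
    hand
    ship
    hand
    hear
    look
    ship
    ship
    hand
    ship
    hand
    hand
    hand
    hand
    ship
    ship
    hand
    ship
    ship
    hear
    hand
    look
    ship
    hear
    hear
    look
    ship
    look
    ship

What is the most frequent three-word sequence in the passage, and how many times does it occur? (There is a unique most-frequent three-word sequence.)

Trigram frequencies (highest first):
  ship hand ship: 4
  look hear ship: 2
  hear ship hand: 2
  hand ship hand: 2
  hear look ship: 2
  ship ship hand: 2
  … (24 more, each ≤ 2)

"ship hand ship", 4 times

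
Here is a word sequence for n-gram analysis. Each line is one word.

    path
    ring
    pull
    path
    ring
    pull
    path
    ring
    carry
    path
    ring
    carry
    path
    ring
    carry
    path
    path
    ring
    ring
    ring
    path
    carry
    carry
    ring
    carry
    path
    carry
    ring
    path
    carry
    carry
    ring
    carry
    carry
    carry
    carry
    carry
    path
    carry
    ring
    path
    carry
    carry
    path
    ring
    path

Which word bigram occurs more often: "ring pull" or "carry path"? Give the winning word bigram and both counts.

"carry path" (6 vs 2)

"ring pull": 2 occurrences
"carry path": 6 occurrences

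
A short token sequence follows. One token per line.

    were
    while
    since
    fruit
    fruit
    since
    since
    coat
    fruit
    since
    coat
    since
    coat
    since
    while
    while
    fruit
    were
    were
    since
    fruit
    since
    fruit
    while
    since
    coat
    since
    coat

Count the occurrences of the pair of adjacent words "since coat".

Scanning the 27 overlapping bigram windows for "since coat":
  position 7–8: since coat
  position 10–11: since coat
  position 12–13: since coat
  position 25–26: since coat
  position 27–28: since coat

5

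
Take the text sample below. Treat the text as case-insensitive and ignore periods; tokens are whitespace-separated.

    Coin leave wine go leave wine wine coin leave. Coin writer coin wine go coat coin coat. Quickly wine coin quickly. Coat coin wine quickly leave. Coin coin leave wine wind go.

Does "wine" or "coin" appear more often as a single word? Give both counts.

"wine": 7 occurrences
"coin": 9 occurrences

"coin" (9 vs 7)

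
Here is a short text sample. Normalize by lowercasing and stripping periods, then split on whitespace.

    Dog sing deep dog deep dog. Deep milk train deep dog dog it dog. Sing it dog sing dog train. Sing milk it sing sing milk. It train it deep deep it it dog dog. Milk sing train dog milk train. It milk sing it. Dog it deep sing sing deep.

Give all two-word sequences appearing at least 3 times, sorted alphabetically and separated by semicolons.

deep dog; dog sing; it dog

Bigram counts meeting the condition (at least 3 times):
  deep dog: 3
  dog sing: 3
  it dog: 4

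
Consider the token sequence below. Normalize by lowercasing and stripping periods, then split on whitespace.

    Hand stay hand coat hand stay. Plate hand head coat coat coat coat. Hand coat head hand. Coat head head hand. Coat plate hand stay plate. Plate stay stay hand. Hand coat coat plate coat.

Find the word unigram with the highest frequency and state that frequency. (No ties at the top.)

"coat", 11 times

Unigram frequencies (highest first):
  coat: 11
  hand: 10
  stay: 5
  plate: 5
  head: 4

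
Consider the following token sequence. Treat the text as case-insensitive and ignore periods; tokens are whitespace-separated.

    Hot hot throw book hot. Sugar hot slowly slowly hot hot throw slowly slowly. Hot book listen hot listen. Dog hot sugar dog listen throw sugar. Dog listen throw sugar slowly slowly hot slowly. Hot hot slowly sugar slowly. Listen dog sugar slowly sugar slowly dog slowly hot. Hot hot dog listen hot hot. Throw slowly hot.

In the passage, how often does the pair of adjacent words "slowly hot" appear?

6

Scanning the 56 overlapping bigram windows for "slowly hot":
  position 9–10: slowly hot
  position 14–15: slowly hot
  position 32–33: slowly hot
  position 34–35: slowly hot
  position 47–48: slowly hot
  position 56–57: slowly hot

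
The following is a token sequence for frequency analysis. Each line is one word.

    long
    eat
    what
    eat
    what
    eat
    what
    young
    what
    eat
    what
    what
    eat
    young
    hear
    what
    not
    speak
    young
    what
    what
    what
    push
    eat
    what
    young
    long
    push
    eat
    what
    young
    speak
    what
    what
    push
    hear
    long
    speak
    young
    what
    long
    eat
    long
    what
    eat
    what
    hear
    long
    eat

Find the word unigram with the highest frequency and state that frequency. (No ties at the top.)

Unigram frequencies (highest first):
  what: 17
  eat: 10
  long: 6
  young: 6
  hear: 3
  speak: 3
  … (2 more, each ≤ 3)

"what", 17 times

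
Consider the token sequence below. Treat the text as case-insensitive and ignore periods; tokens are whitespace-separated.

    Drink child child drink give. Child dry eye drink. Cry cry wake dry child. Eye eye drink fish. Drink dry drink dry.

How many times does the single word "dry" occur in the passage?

4

Scanning the 22 tokens for "dry":
  position 7: dry
  position 13: dry
  position 20: dry
  position 22: dry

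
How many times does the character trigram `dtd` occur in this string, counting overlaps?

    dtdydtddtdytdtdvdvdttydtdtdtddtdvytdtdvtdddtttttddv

Sliding a length-3 window over the 51 characters (49 positions):
  position 1–3: dtd
  position 5–7: dtd
  position 8–10: dtd
  position 13–15: dtd
  position 23–25: dtd
  position 25–27: dtd
  position 27–29: dtd
  position 30–32: dtd
  position 36–38: dtd

9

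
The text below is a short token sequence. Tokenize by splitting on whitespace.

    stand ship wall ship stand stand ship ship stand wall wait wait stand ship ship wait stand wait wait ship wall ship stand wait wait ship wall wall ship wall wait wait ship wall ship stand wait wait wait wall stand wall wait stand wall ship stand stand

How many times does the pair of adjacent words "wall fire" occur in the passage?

Scanning the 47 overlapping bigram windows for "wall fire":
  (none found)

0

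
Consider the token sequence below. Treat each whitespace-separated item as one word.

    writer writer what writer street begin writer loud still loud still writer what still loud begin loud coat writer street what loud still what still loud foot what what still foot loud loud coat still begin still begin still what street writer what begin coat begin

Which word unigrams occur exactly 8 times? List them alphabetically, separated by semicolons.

loud; what

Unigram counts meeting the condition (exactly 8 times):
  loud: 8
  what: 8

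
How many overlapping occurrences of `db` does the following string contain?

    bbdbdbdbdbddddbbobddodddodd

Sliding a length-2 window over the 27 characters (26 positions):
  position 3–4: db
  position 5–6: db
  position 7–8: db
  position 9–10: db
  position 14–15: db

5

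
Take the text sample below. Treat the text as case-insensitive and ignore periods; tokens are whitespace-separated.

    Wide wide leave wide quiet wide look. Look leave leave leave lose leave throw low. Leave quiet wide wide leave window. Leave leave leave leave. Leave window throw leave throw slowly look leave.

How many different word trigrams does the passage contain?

27

33 tokens → 31 trigram windows in total.
Repeated trigrams (each contributes count−1 duplicates):
  leave leave leave: 4
  wide wide leave: 2
4 duplicate windows → 31 − 4 = 27 distinct.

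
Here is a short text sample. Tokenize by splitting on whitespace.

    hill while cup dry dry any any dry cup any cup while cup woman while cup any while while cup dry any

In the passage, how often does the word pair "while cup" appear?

Scanning the 21 overlapping bigram windows for "while cup":
  position 2–3: while cup
  position 12–13: while cup
  position 15–16: while cup
  position 19–20: while cup

4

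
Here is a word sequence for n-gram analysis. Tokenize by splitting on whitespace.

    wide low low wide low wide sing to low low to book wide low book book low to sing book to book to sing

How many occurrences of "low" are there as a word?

Scanning the 24 tokens for "low":
  position 2: low
  position 3: low
  position 5: low
  position 9: low
  position 10: low
  position 14: low
  position 17: low

7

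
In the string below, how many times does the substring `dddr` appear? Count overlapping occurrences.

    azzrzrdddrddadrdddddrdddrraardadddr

Sliding a length-4 window over the 35 characters (32 positions):
  position 7–10: dddr
  position 18–21: dddr
  position 22–25: dddr
  position 32–35: dddr

4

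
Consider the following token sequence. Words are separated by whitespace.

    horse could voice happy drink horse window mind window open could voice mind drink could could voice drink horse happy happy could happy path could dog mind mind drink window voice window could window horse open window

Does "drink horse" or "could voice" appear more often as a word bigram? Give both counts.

"drink horse": 2 occurrences
"could voice": 3 occurrences

"could voice" (3 vs 2)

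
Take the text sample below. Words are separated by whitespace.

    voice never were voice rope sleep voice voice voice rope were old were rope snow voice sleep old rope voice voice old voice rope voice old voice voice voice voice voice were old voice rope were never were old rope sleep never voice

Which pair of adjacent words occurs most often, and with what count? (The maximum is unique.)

Bigram frequencies (highest first):
  voice voice: 7
  voice rope: 4
  were old: 3
  old voice: 3
  never were: 2
  rope sleep: 2
  … (17 more, each ≤ 2)

"voice voice", 7 times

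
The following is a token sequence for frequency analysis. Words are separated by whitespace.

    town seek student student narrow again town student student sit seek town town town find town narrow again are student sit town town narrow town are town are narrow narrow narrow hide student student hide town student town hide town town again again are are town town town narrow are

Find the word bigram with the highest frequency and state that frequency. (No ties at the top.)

"town town", 6 times

Bigram frequencies (highest first):
  town town: 6
  student student: 3
  town narrow: 3
  narrow again: 2
  town student: 2
  student sit: 2
  … (26 more, each ≤ 2)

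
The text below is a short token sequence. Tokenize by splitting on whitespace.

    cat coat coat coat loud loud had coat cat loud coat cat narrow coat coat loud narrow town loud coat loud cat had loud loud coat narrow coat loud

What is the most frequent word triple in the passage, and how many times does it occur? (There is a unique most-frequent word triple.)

Trigram frequencies (highest first):
  coat coat loud: 2
  cat coat coat: 1
  coat coat coat: 1
  coat loud loud: 1
  loud loud had: 1
  loud had coat: 1
  … (20 more, each ≤ 1)

"coat coat loud", 2 times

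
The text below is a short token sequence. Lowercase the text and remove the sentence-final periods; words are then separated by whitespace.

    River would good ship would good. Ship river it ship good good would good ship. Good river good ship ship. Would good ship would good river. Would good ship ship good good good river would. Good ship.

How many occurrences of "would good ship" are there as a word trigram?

6

Scanning the 35 overlapping trigram windows for "would good ship":
  position 2–4: would good ship
  position 5–7: would good ship
  position 13–15: would good ship
  position 21–23: would good ship
  position 27–29: would good ship
  position 35–37: would good ship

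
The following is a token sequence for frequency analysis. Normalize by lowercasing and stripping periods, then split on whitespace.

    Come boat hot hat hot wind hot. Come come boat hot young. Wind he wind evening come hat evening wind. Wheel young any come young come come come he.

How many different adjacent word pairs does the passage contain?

24

29 tokens → 28 bigram windows in total.
Repeated bigrams (each contributes count−1 duplicates):
  come come: 3
  boat hot: 2
  come boat: 2
4 duplicate windows → 28 − 4 = 24 distinct.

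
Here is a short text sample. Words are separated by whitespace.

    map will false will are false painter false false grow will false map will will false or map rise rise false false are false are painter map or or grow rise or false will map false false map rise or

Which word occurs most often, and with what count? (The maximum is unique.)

Unigram frequencies (highest first):
  false: 12
  map: 6
  will: 6
  or: 5
  rise: 4
  are: 3
  … (2 more, each ≤ 2)

"false", 12 times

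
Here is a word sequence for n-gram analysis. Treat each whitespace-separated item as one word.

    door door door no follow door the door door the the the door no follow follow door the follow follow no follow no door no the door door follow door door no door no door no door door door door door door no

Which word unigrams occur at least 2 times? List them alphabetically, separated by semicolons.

Unigram counts meeting the condition (at least 2 times):
  door: 21
  follow: 7
  no: 9
  the: 6

door; follow; no; the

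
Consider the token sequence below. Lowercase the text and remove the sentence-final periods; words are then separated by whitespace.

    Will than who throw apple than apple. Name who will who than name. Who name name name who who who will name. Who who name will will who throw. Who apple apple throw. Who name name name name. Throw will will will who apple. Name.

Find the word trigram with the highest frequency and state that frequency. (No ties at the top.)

Trigram frequencies (highest first):
  name name name: 3
  who name name: 2
  name who who: 2
  will will who: 2
  will than who: 1
  than who throw: 1
  … (32 more, each ≤ 1)

"name name name", 3 times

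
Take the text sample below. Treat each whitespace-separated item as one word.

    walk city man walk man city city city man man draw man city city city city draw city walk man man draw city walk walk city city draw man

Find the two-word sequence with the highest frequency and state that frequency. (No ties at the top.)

"city city", 6 times

Bigram frequencies (highest first):
  city city: 6
  walk city: 2
  city man: 2
  walk man: 2
  man city: 2
  man man: 2
  … (7 more, each ≤ 2)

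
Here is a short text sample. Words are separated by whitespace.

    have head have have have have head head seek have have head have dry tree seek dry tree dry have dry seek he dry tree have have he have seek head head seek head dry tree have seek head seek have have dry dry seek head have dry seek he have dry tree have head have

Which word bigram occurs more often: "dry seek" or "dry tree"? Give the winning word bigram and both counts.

"dry seek": 3 occurrences
"dry tree": 5 occurrences

"dry tree" (5 vs 3)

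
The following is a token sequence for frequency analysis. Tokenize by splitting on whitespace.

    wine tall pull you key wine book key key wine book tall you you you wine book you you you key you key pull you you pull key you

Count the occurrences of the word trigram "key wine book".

2

Scanning the 27 overlapping trigram windows for "key wine book":
  position 5–7: key wine book
  position 9–11: key wine book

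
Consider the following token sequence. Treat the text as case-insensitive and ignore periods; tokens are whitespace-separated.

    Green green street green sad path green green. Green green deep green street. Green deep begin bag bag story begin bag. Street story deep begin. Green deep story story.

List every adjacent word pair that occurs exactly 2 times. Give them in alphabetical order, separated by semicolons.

Bigram counts meeting the condition (exactly 2 times):
  begin bag: 2
  deep begin: 2
  green street: 2
  street green: 2

begin bag; deep begin; green street; street green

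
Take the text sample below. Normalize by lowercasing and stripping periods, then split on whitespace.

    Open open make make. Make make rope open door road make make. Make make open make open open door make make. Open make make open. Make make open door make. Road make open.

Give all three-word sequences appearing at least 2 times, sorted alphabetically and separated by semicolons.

Trigram counts meeting the condition (at least 2 times):
  make make make: 4
  make make open: 4
  make open make: 3
  open door make: 2
  open make make: 3

make make make; make make open; make open make; open door make; open make make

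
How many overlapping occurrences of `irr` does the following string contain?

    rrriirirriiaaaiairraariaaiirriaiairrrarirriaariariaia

Sliding a length-3 window over the 53 characters (51 positions):
  position 7–9: irr
  position 17–19: irr
  position 27–29: irr
  position 34–36: irr
  position 40–42: irr

5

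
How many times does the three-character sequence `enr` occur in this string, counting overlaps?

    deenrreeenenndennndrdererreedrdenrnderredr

Sliding a length-3 window over the 42 characters (40 positions):
  position 3–5: enr
  position 32–34: enr

2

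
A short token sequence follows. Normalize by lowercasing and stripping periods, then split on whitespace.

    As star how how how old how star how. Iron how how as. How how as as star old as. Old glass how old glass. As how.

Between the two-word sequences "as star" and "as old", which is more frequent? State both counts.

"as star": 2 occurrences
"as old": 1 occurrence

"as star" (2 vs 1)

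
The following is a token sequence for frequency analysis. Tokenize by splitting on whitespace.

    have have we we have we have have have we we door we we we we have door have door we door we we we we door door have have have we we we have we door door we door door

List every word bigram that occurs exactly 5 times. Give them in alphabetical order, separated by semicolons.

have have; have we; we door

Bigram counts meeting the condition (exactly 5 times):
  have have: 5
  have we: 5
  we door: 5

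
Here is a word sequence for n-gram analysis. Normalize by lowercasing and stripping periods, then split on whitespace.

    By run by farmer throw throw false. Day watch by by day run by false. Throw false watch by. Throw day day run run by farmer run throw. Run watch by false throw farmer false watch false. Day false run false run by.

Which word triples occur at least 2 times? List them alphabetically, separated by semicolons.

by false throw; run by farmer

Trigram counts meeting the condition (at least 2 times):
  by false throw: 2
  run by farmer: 2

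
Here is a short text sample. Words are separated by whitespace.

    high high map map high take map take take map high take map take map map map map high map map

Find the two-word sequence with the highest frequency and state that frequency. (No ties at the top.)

Bigram frequencies (highest first):
  map map: 5
  take map: 4
  map high: 3
  high map: 2
  high take: 2
  map take: 2
  … (2 more, each ≤ 1)

"map map", 5 times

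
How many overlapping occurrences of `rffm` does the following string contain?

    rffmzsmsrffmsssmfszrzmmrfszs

2

Sliding a length-4 window over the 28 characters (25 positions):
  position 1–4: rffm
  position 9–12: rffm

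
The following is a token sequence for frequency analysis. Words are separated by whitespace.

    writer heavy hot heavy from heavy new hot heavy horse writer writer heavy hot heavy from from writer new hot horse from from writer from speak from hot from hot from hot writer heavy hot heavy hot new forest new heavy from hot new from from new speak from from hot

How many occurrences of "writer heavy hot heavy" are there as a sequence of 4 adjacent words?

Scanning the 48 overlapping 4-gram windows for "writer heavy hot heavy":
  position 1–4: writer heavy hot heavy
  position 12–15: writer heavy hot heavy
  position 33–36: writer heavy hot heavy

3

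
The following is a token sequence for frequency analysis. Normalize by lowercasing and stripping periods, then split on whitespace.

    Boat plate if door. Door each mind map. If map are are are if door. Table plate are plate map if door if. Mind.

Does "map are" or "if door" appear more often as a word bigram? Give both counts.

"map are": 1 occurrence
"if door": 3 occurrences

"if door" (3 vs 1)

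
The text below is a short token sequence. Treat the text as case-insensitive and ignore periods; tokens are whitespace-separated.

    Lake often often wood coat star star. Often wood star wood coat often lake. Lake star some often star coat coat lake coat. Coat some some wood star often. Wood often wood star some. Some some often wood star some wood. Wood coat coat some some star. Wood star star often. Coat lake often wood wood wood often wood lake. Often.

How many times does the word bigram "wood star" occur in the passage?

Scanning the 60 overlapping bigram windows for "wood star":
  position 9–10: wood star
  position 27–28: wood star
  position 32–33: wood star
  position 38–39: wood star
  position 48–49: wood star

5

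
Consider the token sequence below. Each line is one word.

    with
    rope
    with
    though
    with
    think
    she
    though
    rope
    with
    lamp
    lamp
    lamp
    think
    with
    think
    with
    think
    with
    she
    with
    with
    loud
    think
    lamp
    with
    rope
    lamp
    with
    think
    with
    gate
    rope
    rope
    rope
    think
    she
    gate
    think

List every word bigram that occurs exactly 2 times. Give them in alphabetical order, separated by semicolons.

lamp lamp; lamp with; rope rope; rope with; think she; with rope

Bigram counts meeting the condition (exactly 2 times):
  lamp lamp: 2
  lamp with: 2
  rope rope: 2
  rope with: 2
  think she: 2
  with rope: 2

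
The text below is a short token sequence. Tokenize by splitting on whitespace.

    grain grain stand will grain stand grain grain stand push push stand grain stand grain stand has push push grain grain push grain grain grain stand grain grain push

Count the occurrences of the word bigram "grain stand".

Scanning the 28 overlapping bigram windows for "grain stand":
  position 2–3: grain stand
  position 5–6: grain stand
  position 8–9: grain stand
  position 13–14: grain stand
  position 15–16: grain stand
  position 25–26: grain stand

6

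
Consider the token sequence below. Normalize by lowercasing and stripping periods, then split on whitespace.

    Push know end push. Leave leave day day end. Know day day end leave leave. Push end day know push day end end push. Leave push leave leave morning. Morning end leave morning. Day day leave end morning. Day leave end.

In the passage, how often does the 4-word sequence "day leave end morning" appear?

1

Scanning the 38 overlapping 4-gram windows for "day leave end morning":
  position 35–38: day leave end morning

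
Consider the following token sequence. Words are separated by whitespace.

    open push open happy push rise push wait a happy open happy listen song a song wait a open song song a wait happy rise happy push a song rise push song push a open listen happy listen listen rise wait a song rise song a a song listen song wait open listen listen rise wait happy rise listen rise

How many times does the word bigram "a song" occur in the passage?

Scanning the 59 overlapping bigram windows for "a song":
  position 15–16: a song
  position 28–29: a song
  position 42–43: a song
  position 47–48: a song

4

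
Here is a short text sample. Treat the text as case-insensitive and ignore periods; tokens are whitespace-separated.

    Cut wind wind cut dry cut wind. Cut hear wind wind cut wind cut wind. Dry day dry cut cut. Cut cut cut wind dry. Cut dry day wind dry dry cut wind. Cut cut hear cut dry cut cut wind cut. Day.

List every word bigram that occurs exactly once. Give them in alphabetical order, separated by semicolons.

cut day; day dry; day wind; dry dry; hear cut; hear wind

Bigram counts meeting the condition (exactly once):
  cut day: 1
  day dry: 1
  day wind: 1
  dry dry: 1
  hear cut: 1
  hear wind: 1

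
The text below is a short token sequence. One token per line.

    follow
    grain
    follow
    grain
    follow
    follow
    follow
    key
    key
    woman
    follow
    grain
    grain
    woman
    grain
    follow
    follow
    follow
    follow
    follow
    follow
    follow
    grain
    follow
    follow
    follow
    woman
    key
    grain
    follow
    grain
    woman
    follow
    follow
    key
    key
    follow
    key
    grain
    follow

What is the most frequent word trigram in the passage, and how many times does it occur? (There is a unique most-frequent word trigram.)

Trigram frequencies (highest first):
  follow follow follow: 7
  follow grain follow: 3
  grain follow follow: 3
  grain follow grain: 2
  follow follow key: 2
  follow key key: 2
  … (18 more, each ≤ 2)

"follow follow follow", 7 times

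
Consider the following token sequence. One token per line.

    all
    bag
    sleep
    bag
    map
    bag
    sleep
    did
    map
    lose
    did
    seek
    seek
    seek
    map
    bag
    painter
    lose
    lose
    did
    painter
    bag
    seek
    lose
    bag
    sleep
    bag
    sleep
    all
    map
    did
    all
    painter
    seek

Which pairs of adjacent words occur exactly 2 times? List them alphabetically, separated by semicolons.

Bigram counts meeting the condition (exactly 2 times):
  lose did: 2
  map bag: 2
  seek seek: 2
  sleep bag: 2

lose did; map bag; seek seek; sleep bag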